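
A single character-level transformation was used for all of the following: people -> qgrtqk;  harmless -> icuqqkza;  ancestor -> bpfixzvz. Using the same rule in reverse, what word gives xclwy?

The shift increases by 1 at each position, starting from +1: 1, 2, 3, ….
Decoding xclwy: x−1=w, c−2=a, l−3=i, w−4=s, y−5=t.

waist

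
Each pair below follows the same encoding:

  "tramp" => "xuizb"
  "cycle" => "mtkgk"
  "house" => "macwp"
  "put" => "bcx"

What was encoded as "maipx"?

phase

The output letters match the input read backwards, each shifted +8: tramp reversed is pmart. Two steps: reverse the string, then apply a Caesar shift of +8.
Undoing it on maipx: shift back: m−8=e, a−8=s, i−8=a, p−8=h, x−8=p → esahp; then reverse → phase.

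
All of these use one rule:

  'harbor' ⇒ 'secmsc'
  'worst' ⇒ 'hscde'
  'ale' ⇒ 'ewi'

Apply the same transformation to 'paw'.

aeh

The shift depends on letter class: consonant h→s is +11, but vowel a→e is +4. Vowels shift forward by 4 and consonants shift forward by 11.
Applying it to paw: p(cons)+11=a, a(vowel)+4=e, w(cons)+11=h.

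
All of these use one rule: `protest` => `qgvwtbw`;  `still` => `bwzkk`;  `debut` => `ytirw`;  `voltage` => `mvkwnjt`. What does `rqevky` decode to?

uphold

p(15)→q(16) and r(17)→g(6) fit y≡21x+13 (mod 26); the inverse of 21 mod 26 is 5. Treating letters as 0–25, the rule is x ↦ 21x + 13 (mod 26).
Undoing it on rqevky: r(17)→5·(17−13)≡20=u; q(16)→5·(16−13)≡15=p; e(4)→5·(4−13)≡7=h; v(21)→5·(21−13)≡14=o; k(10)→5·(10−13)≡11=l; y(24)→5·(24−13)≡3=d (all mod 26).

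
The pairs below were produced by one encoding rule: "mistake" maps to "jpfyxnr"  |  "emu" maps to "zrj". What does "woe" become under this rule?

jtb

The output letters match the input read backwards, each shifted +5: mistake reversed is ekatsim. Two steps: reverse the string, then apply a Caesar shift of +5.
For woe: reverse → eow; then shift: e+5=j, o+5=t, w+5=b.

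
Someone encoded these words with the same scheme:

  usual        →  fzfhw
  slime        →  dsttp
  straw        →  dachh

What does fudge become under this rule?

The shifts repeat in a cycle of length 2: positions 0,1,… shift by +11, +7, then the pattern repeats.
Applying it to fudge: f+11=q, u+7=b, d+11=o, g+7=n, e+11=p.

qbonp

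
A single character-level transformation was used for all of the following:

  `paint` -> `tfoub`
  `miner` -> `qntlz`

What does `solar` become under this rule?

wtrhz

In paint: p→t is +4, a→f is +5, i→o is +6, n→u is +7 — the shift increases by 1 each position. The shift increases by 1 at each position, starting from +4: 4, 5, 6, ….
For solar: s+4=w, o+5=t, l+6=r, a+7=h, r+8=z.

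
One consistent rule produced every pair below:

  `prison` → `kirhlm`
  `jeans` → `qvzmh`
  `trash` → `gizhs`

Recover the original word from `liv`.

ore

Each pair mirrors across the alphabet (p↔k, r↔i, i↔r): positions sum to 25. This is the alphabet-reversal cipher (Atbash): a becomes z, b becomes y, etc.
Undoing it on liv: l↔o, i↔r, v↔e.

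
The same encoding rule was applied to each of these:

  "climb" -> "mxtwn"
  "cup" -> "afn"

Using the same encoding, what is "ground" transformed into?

oyfzcr

The output letters match the input read backwards, each shifted +11: climb reversed is bmilc. Two steps: reverse the string, then apply a Caesar shift of +11.
Applying it to ground: reverse → dnuorg; then shift: d+11=o, n+11=y, u+11=f, o+11=z, r+11=c, g+11=r.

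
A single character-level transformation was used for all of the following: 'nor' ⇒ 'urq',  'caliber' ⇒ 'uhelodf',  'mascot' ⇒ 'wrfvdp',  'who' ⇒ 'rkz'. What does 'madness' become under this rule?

vvhqgdp

Read the word backwards and shift each letter +3.
Applying it to madness: reverse → ssendam; then shift: s+3=v, s+3=v, e+3=h, n+3=q, d+3=g, a+3=d, m+3=p.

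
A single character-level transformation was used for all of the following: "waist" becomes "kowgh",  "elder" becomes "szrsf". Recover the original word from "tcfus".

forge

Compare letters: w→k is +14, a→o is +14, i→w is +14 — a constant shift. This is a Caesar cipher with shift 14.
Decoding tcfus: t−14=f, c−14=o, f−14=r, u−14=g, s−14=e.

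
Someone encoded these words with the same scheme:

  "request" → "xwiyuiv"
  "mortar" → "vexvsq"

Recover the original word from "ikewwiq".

message

The output letters match the input read backwards, each shifted +4: request reversed is tseuqer. Read the word backwards and shift each letter +4.
Reversing it on ikewwiq: shift back: i−4=e, k−4=g, e−4=a, w−4=s, w−4=s, i−4=e, q−4=m → egassem; then reverse → message.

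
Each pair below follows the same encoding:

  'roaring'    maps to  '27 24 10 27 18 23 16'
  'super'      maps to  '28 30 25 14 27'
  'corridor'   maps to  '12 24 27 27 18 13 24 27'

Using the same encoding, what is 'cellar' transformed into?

12 14 21 21 10 27

r is letter #18 and maps to 27: an offset of 9. Letters become their 1-based position plus 9 (so a→10, b→11, …).
On cellar: c=3→12, e=5→14, l=12→21, l=12→21, a=1→10, r=18→27.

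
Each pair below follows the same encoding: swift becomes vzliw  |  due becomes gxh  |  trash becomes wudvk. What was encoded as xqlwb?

Compare letters: s→v is +3, w→z is +3, i→l is +3 — a constant shift. Every letter moves 3 places later in the alphabet, wrapping around z→a.
Reversing it on xqlwb: x−3=u, q−3=n, l−3=i, w−3=t, b−3=y.

unity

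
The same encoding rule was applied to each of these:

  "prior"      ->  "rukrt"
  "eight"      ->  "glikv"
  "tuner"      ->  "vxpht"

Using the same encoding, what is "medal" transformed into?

Shifts by position in prior: pos 0: p→r (+2), pos 1: r→u (+3), pos 2: i→k (+2), pos 3: o→r (+3) — repeating every 2. A repeating key of period 2 is used — shifts +2, +3 over and over.
For medal: m+2=o, e+3=h, d+2=f, a+3=d, l+2=n.

ohfdn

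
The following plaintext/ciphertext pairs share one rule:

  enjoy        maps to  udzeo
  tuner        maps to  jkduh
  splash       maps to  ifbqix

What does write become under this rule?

mhyju

Compare letters: e→u is +16, n→d is +16, j→z is +16 — a constant shift. Every letter moves 16 places later in the alphabet, wrapping around z→a.
For write: w+16=m, r+16=h, i+16=y, t+16=j, e+16=u.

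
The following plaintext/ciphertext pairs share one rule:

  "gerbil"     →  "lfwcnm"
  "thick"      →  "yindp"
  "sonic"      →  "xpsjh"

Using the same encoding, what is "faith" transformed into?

The shifts repeat in a cycle of length 2: positions 0,1,… shift by +5, +1, then the pattern repeats.
On faith: f+5=k, a+1=b, i+5=n, t+1=u, h+5=m.

kbnum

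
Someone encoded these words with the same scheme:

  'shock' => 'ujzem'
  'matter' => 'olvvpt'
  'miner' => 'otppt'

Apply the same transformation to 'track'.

The shift depends on letter class: consonant s→u is +2, but vowel o→z is +11. Two shifts are in play — +11 for a/e/i/o/u, +2 for every other letter.
On track: t(cons)+2=v, r(cons)+2=t, a(vowel)+11=l, c(cons)+2=e, k(cons)+2=m.

vtlem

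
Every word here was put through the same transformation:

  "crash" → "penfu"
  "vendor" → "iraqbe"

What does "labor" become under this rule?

ynobe

This is a Caesar cipher with shift 13.
Applying it to labor: l+13=y, a+13=n, b+13=o, o+13=b, r+13=e.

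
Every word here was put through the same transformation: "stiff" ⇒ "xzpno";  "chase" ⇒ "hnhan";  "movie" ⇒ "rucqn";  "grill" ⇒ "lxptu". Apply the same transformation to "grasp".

In stiff: s→x is +5, t→z is +6, i→p is +7, f→n is +8 — the shift increases by 1 each position. Letter i (0-indexed) is shifted by i+5, so successive shifts are 5, 6, 7, ….
On grasp: g+5=l, r+6=x, a+7=h, s+8=a, p+9=y.

lxhay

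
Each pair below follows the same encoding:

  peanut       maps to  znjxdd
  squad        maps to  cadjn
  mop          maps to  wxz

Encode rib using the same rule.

brl

Two shifts are in play — +9 for a/e/i/o/u, +10 for every other letter.
For rib: r(cons)+10=b, i(vowel)+9=r, b(cons)+10=l.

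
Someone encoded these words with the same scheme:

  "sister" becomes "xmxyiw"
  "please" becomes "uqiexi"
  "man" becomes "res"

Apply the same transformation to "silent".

Vowels shift forward by 4 and consonants shift forward by 5.
For silent: s(cons)+5=x, i(vowel)+4=m, l(cons)+5=q, e(vowel)+4=i, n(cons)+5=s, t(cons)+5=y.

xmqisy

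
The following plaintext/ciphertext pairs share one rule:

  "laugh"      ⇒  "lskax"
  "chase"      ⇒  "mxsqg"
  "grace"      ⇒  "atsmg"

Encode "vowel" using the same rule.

hcegl

l(11)→l(11) and a(0)→s(18) fit y≡23x+18 (mod 26); the inverse of 23 mod 26 is 17. This is an affine cipher: with a=0,…,z=25, each position x becomes (23x+18) mod 26.
On vowel: v(21)→23·21+18≡7=h; o(14)→23·14+18≡2=c; w(22)→23·22+18≡4=e; e(4)→23·4+18≡6=g; l(11)→23·11+18≡11=l (all mod 26).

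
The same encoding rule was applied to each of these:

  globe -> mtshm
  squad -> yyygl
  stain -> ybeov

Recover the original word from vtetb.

Shifts by position in globe: pos 0: g→m (+6), pos 1: l→t (+8), pos 2: o→s (+4), pos 3: b→h (+6), pos 4: e→m (+8) — repeating every 3. It's a Vigenère-style cipher with numeric key [6,8,4]: position i shifts by key[i mod 3].
Reversing it on vtetb: v−6=p, t−8=l, e−4=a, t−6=n, b−8=t.

plant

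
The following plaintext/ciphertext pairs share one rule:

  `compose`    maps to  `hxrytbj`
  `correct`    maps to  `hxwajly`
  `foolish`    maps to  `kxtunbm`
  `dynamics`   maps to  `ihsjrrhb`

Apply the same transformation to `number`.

Shifts by position in compose: pos 0: c→h (+5), pos 1: o→x (+9), pos 2: m→r (+5), pos 3: p→y (+9) — repeating every 2. A repeating key of period 2 is used — shifts +5, +9 over and over.
For number: n+5=s, u+9=d, m+5=r, b+9=k, e+5=j, r+9=a.

sdrkja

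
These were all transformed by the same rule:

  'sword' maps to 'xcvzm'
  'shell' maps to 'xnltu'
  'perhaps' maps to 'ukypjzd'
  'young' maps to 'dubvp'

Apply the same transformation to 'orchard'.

Each letter shifts forward by (position + 5), i.e. 5, 6, 7, … — the shift grows by one for each successive letter.
On orchard: o+5=t, r+6=x, c+7=j, h+8=p, a+9=j, r+10=b, d+11=o.

txjpjbo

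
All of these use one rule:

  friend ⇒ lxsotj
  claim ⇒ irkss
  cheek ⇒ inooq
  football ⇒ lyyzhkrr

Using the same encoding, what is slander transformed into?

The rule splits by letter class: vowels +10, consonants +6.
Applying it to slander: s(cons)+6=y, l(cons)+6=r, a(vowel)+10=k, n(cons)+6=t, d(cons)+6=j, e(vowel)+10=o, r(cons)+6=x.

yrktjox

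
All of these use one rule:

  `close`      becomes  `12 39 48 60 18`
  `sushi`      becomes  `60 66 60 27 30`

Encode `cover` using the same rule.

c(#3)→12 and l(#12)→39: differences scale by 3, so n = 3·pos + 3. Each letter becomes 3×(its alphabet position, a=1..z=26) + 3.
On cover: c=3→12, o=15→48, v=22→69, e=5→18, r=18→57.

12 48 69 18 57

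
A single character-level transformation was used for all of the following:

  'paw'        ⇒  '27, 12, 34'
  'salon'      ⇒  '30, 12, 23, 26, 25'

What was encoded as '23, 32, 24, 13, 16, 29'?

lumber

p is letter #16 and maps to 27: an offset of 11. The number is (letter's place in the alphabet, a=1) + 11.
Decoding 23, 32, 24, 13, 16, 29: 23→(23−11)÷1=12=l, 32→(32−11)÷1=21=u, 24→(24−11)÷1=13=m, 13→(13−11)÷1=2=b, 16→(16−11)÷1=5=e, 29→(29−11)÷1=18=r.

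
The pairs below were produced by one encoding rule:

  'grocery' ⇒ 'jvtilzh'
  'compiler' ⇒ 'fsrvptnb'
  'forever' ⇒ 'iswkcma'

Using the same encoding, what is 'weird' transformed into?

In grocery: g→j is +3, r→v is +4, o→t is +5, c→i is +6 — the shift increases by 1 each position. Letter i (0-indexed) is shifted by i+3, so successive shifts are 3, 4, 5, ….
On weird: w+3=z, e+4=i, i+5=n, r+6=x, d+7=k.

zinxk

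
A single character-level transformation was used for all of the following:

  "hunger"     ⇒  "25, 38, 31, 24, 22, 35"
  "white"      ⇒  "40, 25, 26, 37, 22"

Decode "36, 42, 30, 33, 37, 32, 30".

h is letter #8 and maps to 25: an offset of 17. Each letter is replaced by its alphabet position (a=1..z=26) + 17.
Decoding 36, 42, 30, 33, 37, 32, 30: 36→(36−17)÷1=19=s, 42→(42−17)÷1=25=y, 30→(30−17)÷1=13=m, 33→(33−17)÷1=16=p, 37→(37−17)÷1=20=t, 32→(32−17)÷1=15=o, 30→(30−17)÷1=13=m.

symptom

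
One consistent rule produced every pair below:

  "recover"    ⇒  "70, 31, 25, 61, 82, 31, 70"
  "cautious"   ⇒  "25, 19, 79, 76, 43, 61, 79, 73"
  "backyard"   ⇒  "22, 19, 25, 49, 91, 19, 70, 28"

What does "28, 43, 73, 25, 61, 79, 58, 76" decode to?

discount

With a=1..z=26, the number is 3·pos + 16.
Undoing it on 28, 43, 73, 25, 61, 79, 58, 76: 28→(28−16)÷3=4=d, 43→(43−16)÷3=9=i, 73→(73−16)÷3=19=s, 25→(25−16)÷3=3=c, 61→(61−16)÷3=15=o, 79→(79−16)÷3=21=u, 58→(58−16)÷3=14=n, 76→(76−16)÷3=20=t.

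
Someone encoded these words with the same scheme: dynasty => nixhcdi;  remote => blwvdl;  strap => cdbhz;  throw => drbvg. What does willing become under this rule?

gpvvpxq

The shift depends on letter class: consonant d→n is +10, but vowel a→h is +7. The rule splits by letter class: vowels +7, consonants +10.
For willing: w(cons)+10=g, i(vowel)+7=p, l(cons)+10=v, l(cons)+10=v, i(vowel)+7=p, n(cons)+10=x, g(cons)+10=q.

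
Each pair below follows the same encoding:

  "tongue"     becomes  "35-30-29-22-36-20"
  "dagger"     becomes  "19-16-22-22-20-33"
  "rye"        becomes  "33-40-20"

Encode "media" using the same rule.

t is letter #20 and maps to 35: an offset of 15. Letters become their 1-based position plus 15 (so a→16, b→17, …).
For media: m=13→28, e=5→20, d=4→19, i=9→24, a=1→16.

28-20-19-24-16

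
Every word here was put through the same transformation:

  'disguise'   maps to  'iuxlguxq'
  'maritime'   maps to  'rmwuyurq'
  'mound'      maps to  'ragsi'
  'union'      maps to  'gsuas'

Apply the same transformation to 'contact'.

The rule splits by letter class: vowels +12, consonants +5.
For contact: c(cons)+5=h, o(vowel)+12=a, n(cons)+5=s, t(cons)+5=y, a(vowel)+12=m, c(cons)+5=h, t(cons)+5=y.

hasymhy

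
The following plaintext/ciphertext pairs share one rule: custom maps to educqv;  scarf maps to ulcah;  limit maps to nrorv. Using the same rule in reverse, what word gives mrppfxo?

Shifts by position in custom: pos 0: c→e (+2), pos 1: u→d (+9), pos 2: s→u (+2), pos 3: t→c (+9) — repeating every 2. The shifts repeat in a cycle of length 2: positions 0,1,… shift by +2, +9, then the pattern repeats.
Decoding mrppfxo: m−2=k, r−9=i, p−2=n, p−9=g, f−2=d, x−9=o, o−2=m.

kingdom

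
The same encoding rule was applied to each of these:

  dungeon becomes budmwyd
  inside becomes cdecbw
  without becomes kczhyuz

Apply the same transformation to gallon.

mqnnyd

d(3)→b(1) and u(20)→u(20) fit y≡21x+16 (mod 26); the inverse of 21 mod 26 is 5. Treating letters as 0–25, the rule is x ↦ 21x + 16 (mod 26).
On gallon: g(6)→21·6+16≡12=m; a(0)→21·0+16≡16=q; l(11)→21·11+16≡13=n; l(11)→21·11+16≡13=n; o(14)→21·14+16≡24=y; n(13)→21·13+16≡3=d (all mod 26).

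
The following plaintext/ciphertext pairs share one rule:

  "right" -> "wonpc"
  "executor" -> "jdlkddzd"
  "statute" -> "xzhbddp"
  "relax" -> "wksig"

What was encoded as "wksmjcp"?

In right: r→w is +5, i→o is +6, g→n is +7, h→p is +8 — the shift increases by 1 each position. The shift increases by 1 at each position, starting from +5: 5, 6, 7, ….
Reversing it on wksmjcp: w−5=r, k−6=e, s−7=l, m−8=e, j−9=a, c−10=s, p−11=e.

release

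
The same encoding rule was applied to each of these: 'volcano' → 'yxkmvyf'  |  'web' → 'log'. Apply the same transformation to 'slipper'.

The output letters match the input read backwards, each shifted +10: volcano reversed is onaclov. Two steps: reverse the string, then apply a Caesar shift of +10.
Applying it to slipper: reverse → reppils; then shift: r+10=b, e+10=o, p+10=z, p+10=z, i+10=s, l+10=v, s+10=c.

bozzsvc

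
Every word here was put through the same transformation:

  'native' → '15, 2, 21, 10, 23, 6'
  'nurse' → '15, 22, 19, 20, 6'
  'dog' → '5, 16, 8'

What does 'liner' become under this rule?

n is letter #14 and maps to 15: an offset of 1. Each letter is replaced by its alphabet position (a=1..z=26) + 1.
Applying it to liner: l=12→13, i=9→10, n=14→15, e=5→6, r=18→19.

13, 10, 15, 6, 19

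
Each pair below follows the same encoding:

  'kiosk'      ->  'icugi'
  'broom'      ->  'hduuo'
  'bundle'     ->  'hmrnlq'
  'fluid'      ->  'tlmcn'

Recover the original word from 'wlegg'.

glass

k(10)→i(8) and i(8)→c(2) fit y≡3x+4 (mod 26); the inverse of 3 mod 26 is 9. Treating letters as 0–25, the rule is x ↦ 3x + 4 (mod 26).
Decoding wlegg: w(22)→9·(22−4)≡6=g; l(11)→9·(11−4)≡11=l; e(4)→9·(4−4)≡0=a; g(6)→9·(6−4)≡18=s; g(6)→9·(6−4)≡18=s (all mod 26).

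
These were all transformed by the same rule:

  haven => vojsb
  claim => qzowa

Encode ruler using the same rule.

Compare letters: h→v is +14, a→o is +14, v→j is +14 — a constant shift. This is a Caesar cipher with shift 14.
Applying it to ruler: r+14=f, u+14=i, l+14=z, e+14=s, r+14=f.

fizsf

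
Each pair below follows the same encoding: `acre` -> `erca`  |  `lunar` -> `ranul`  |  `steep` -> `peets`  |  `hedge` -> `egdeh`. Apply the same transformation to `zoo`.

ooz

The output letters match the input read backwards: acre reversed is erca. The word is simply reversed.
On zoo: reverse → ooz.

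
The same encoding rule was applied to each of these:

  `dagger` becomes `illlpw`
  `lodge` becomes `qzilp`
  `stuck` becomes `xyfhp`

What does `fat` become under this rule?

The shift depends on letter class: consonant d→i is +5, but vowel a→l is +11. Two shifts are in play — +11 for a/e/i/o/u, +5 for every other letter.
For fat: f(cons)+5=k, a(vowel)+11=l, t(cons)+5=y.

kly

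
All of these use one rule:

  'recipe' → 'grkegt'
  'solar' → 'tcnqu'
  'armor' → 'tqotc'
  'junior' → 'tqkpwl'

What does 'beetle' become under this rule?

The output letters match the input read backwards, each shifted +2: recipe reversed is epicer. Read the word backwards and shift each letter +2.
For beetle: reverse → elteeb; then shift: e+2=g, l+2=n, t+2=v, e+2=g, e+2=g, b+2=d.

gnvggd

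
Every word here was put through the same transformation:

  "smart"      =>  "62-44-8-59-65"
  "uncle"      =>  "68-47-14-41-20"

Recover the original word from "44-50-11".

s(#19)→62 and m(#13)→44: differences scale by 3, so n = 3·pos + 5. With a=1..z=26, the number is 3·pos + 5.
Decoding 44-50-11: 44→(44−5)÷3=13=m, 50→(50−5)÷3=15=o, 11→(11−5)÷3=2=b.

mob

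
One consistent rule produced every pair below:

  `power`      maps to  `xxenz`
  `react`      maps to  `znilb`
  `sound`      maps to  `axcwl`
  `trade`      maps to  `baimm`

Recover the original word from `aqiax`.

Shifts by position in power: pos 0: p→x (+8), pos 1: o→x (+9), pos 2: w→e (+8), pos 3: e→n (+9) — repeating every 2. The shifts repeat in a cycle of length 2: positions 0,1,… shift by +8, +9, then the pattern repeats.
Reversing it on aqiax: a−8=s, q−9=h, i−8=a, a−9=r, x−8=p.

sharp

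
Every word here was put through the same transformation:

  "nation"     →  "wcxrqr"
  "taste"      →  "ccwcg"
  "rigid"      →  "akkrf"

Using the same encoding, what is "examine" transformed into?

nzevkrn

Shifts by position in nation: pos 0: n→w (+9), pos 1: a→c (+2), pos 2: t→x (+4), pos 3: i→r (+9), pos 4: o→q (+2), pos 5: n→r (+4) — repeating every 3. A repeating key of period 3 is used — shifts +9, +2, +4 over and over.
On examine: e+9=n, x+2=z, a+4=e, m+9=v, i+2=k, n+4=r, e+9=n.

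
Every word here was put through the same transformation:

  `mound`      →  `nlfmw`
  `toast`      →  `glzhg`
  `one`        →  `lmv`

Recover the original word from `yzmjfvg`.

Each pair mirrors across the alphabet (m↔n, o↔l, u↔f): positions sum to 25. Letters are reflected about the middle of the alphabet (position → 25−position): Atbash.
Reversing it on yzmjfvg: y↔b, z↔a, m↔n, j↔q, f↔u, v↔e, g↔t.

banquet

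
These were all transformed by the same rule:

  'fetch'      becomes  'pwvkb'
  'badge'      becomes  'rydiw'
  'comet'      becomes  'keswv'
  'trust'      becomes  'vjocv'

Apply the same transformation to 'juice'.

f(5)→p(15) and e(4)→w(22) fit y≡19x+24 (mod 26); the inverse of 19 mod 26 is 11. Treating letters as 0–25, the rule is x ↦ 19x + 24 (mod 26).
On juice: j(9)→19·9+24≡13=n; u(20)→19·20+24≡14=o; i(8)→19·8+24≡20=u; c(2)→19·2+24≡10=k; e(4)→19·4+24≡22=w (all mod 26).

noukw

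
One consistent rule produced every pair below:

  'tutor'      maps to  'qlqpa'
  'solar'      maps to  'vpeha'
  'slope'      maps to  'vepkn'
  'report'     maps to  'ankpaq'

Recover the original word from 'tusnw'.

t(19)→q(16) and u(20)→l(11) fit y≡21x+7 (mod 26); the inverse of 21 mod 26 is 5. Treating letters as 0–25, the rule is x ↦ 21x + 7 (mod 26).
Decoding tusnw: t(19)→5·(19−7)≡8=i; u(20)→5·(20−7)≡13=n; s(18)→5·(18−7)≡3=d; n(13)→5·(13−7)≡4=e; w(22)→5·(22−7)≡23=x (all mod 26).

index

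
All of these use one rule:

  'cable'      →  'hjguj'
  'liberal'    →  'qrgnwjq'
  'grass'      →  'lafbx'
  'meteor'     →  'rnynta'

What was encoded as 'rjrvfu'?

Shifts by position in cable: pos 0: c→h (+5), pos 1: a→j (+9), pos 2: b→g (+5), pos 3: l→u (+9) — repeating every 2. The shifts repeat in a cycle of length 2: positions 0,1,… shift by +5, +9, then the pattern repeats.
Reversing it on rjrvfu: r−5=m, j−9=a, r−5=m, v−9=m, f−5=a, u−9=l.

mammal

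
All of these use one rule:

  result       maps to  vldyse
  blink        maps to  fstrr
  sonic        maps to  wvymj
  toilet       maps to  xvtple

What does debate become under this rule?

hlmeap

Shifts by position in result: pos 0: r→v (+4), pos 1: e→l (+7), pos 2: s→d (+11), pos 3: u→y (+4), pos 4: l→s (+7), pos 5: t→e (+11) — repeating every 3. The shifts repeat in a cycle of length 3: positions 0,1,… shift by +4, +7, +11, then the pattern repeats.
On debate: d+4=h, e+7=l, b+11=m, a+4=e, t+7=a, e+11=p.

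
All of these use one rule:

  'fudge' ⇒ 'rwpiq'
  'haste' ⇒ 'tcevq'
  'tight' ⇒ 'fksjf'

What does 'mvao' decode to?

Shifts by position in fudge: pos 0: f→r (+12), pos 1: u→w (+2), pos 2: d→p (+12), pos 3: g→i (+2) — repeating every 2. A repeating key of period 2 is used — shifts +12, +2 over and over.
Reversing it on mvao: m−12=a, v−2=t, a−12=o, o−2=m.

atom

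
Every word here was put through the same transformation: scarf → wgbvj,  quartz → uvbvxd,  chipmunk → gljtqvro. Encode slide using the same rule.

Two shifts are in play — +1 for a/e/i/o/u, +4 for every other letter.
On slide: s(cons)+4=w, l(cons)+4=p, i(vowel)+1=j, d(cons)+4=h, e(vowel)+1=f.

wpjhf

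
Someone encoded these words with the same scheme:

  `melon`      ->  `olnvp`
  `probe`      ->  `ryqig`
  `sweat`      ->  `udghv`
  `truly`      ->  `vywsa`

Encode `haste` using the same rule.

Shifts by position in melon: pos 0: m→o (+2), pos 1: e→l (+7), pos 2: l→n (+2), pos 3: o→v (+7) — repeating every 2. It's a Vigenère-style cipher with numeric key [2,7]: position i shifts by key[i mod 2].
For haste: h+2=j, a+7=h, s+2=u, t+7=a, e+2=g.

jhuag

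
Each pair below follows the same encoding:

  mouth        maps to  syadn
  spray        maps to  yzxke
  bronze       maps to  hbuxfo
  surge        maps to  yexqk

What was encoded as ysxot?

Shifts by position in mouth: pos 0: m→s (+6), pos 1: o→y (+10), pos 2: u→a (+6), pos 3: t→d (+10) — repeating every 2. It's a Vigenère-style cipher with numeric key [6,10]: position i shifts by key[i mod 2].
Decoding ysxot: y−6=s, s−10=i, x−6=r, o−10=e, t−6=n.

siren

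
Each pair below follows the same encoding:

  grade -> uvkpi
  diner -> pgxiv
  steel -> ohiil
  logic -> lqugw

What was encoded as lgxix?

g(6)→u(20) and r(17)→v(21) fit y≡19x+10 (mod 26); the inverse of 19 mod 26 is 11. Treating letters as 0–25, the rule is x ↦ 19x + 10 (mod 26).
Undoing it on lgxix: l(11)→11·(11−10)≡11=l; g(6)→11·(6−10)≡8=i; x(23)→11·(23−10)≡13=n; i(8)→11·(8−10)≡4=e; x(23)→11·(23−10)≡13=n (all mod 26).

linen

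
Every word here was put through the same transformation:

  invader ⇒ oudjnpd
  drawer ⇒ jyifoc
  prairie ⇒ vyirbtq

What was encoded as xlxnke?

repeat

In invader: i→o is +6, n→u is +7, v→d is +8, a→j is +9 — the shift increases by 1 each position. The shift increases by 1 at each position, starting from +6: 6, 7, 8, ….
Reversing it on xlxnke: x−6=r, l−7=e, x−8=p, n−9=e, k−10=a, e−11=t.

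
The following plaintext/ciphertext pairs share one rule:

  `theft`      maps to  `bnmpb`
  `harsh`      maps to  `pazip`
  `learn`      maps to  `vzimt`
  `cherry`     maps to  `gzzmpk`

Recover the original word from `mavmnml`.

defense

The output letters match the input read backwards, each shifted +8: theft reversed is tfeht. Read the word backwards and shift each letter +8.
Reversing it on mavmnml: shift back: m−8=e, a−8=s, v−8=n, m−8=e, n−8=f, m−8=e, l−8=d → esnefed; then reverse → defense.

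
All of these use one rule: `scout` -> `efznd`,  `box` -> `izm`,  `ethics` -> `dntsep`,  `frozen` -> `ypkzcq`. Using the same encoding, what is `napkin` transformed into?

The output letters match the input read backwards, each shifted +11: scout reversed is tuocs. Two steps: reverse the string, then apply a Caesar shift of +11.
On napkin: reverse → nikpan; then shift: n+11=y, i+11=t, k+11=v, p+11=a, a+11=l, n+11=y.

ytvaly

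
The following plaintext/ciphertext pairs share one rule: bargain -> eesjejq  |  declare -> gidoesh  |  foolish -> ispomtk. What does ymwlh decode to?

vivid

Shifts by position in bargain: pos 0: b→e (+3), pos 1: a→e (+4), pos 2: r→s (+1), pos 3: g→j (+3), pos 4: a→e (+4), pos 5: i→j (+1) — repeating every 3. The shifts repeat in a cycle of length 3: positions 0,1,… shift by +3, +4, +1, then the pattern repeats.
Undoing it on ymwlh: y−3=v, m−4=i, w−1=v, l−3=i, h−4=d.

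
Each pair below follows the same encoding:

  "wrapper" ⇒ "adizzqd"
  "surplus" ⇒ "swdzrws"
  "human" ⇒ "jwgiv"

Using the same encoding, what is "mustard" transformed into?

gwshidb

w(22)→a(0) and r(17)→d(3) fit y≡15x+8 (mod 26); the inverse of 15 mod 26 is 7. This is an affine cipher: with a=0,…,z=25, each position x becomes (15x+8) mod 26.
Applying it to mustard: m(12)→15·12+8≡6=g; u(20)→15·20+8≡22=w; s(18)→15·18+8≡18=s; t(19)→15·19+8≡7=h; a(0)→15·0+8≡8=i; r(17)→15·17+8≡3=d; d(3)→15·3+8≡1=b (all mod 26).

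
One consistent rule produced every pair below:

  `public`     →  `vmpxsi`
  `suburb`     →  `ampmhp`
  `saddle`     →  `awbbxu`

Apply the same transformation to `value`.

p(15)→v(21) and u(20)→m(12) fit y≡19x+22 (mod 26); the inverse of 19 mod 26 is 11. Each letter's alphabet position (a=0..z=25) is mapped through 19·x+22 mod 26 — an affine cipher.
For value: v(21)→19·21+22≡5=f; a(0)→19·0+22≡22=w; l(11)→19·11+22≡23=x; u(20)→19·20+22≡12=m; e(4)→19·4+22≡20=u (all mod 26).

fwxmu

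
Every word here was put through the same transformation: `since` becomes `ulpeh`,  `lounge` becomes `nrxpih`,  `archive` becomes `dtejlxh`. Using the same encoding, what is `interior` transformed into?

The shift depends on letter class: consonant s→u is +2, but vowel i→l is +3. Vowels shift forward by 3 and consonants shift forward by 2.
For interior: i(vowel)+3=l, n(cons)+2=p, t(cons)+2=v, e(vowel)+3=h, r(cons)+2=t, i(vowel)+3=l, o(vowel)+3=r, r(cons)+2=t.

lpvhtlrt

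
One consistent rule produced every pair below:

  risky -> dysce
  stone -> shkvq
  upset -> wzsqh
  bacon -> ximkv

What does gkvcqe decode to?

monkey

r(17)→d(3) and i(8)→y(24) fit y≡15x+8 (mod 26); the inverse of 15 mod 26 is 7. This is an affine cipher: with a=0,…,z=25, each position x becomes (15x+8) mod 26.
Decoding gkvcqe: g(6)→7·(6−8)≡12=m; k(10)→7·(10−8)≡14=o; v(21)→7·(21−8)≡13=n; c(2)→7·(2−8)≡10=k; q(16)→7·(16−8)≡4=e; e(4)→7·(4−8)≡24=y (all mod 26).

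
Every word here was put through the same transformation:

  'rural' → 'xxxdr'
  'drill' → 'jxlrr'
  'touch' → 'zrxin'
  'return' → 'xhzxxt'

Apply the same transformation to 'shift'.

ynllz

Vowels shift forward by 3 and consonants shift forward by 6.
On shift: s(cons)+6=y, h(cons)+6=n, i(vowel)+3=l, f(cons)+6=l, t(cons)+6=z.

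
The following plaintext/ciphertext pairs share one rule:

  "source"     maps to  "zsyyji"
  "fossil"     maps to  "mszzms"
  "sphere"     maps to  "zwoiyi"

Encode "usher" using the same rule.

yzoiy

The rule splits by letter class: vowels +4, consonants +7.
For usher: u(vowel)+4=y, s(cons)+7=z, h(cons)+7=o, e(vowel)+4=i, r(cons)+7=y.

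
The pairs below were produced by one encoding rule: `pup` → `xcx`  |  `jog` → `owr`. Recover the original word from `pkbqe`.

The output letters match the input read backwards, each shifted +8: pup reversed is pup. Two steps: reverse the string, then apply a Caesar shift of +8.
Undoing it on pkbqe: shift back: p−8=h, k−8=c, b−8=t, q−8=i, e−8=w → hctiw; then reverse → witch.

witch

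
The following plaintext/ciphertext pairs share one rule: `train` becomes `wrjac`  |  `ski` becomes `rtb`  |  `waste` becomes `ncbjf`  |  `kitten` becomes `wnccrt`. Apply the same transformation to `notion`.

wxrcxw

The output letters match the input read backwards, each shifted +9: train reversed is niart. The word is reversed, then every letter is shifted forward by 9.
Applying it to notion: reverse → noiton; then shift: n+9=w, o+9=x, i+9=r, t+9=c, o+9=x, n+9=w.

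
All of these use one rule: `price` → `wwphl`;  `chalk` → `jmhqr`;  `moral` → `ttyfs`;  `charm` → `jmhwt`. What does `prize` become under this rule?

Shifts by position in price: pos 0: p→w (+7), pos 1: r→w (+5), pos 2: i→p (+7), pos 3: c→h (+5) — repeating every 2. It's a Vigenère-style cipher with numeric key [7,5]: position i shifts by key[i mod 2].
Applying it to prize: p+7=w, r+5=w, i+7=p, z+5=e, e+7=l.

wwpel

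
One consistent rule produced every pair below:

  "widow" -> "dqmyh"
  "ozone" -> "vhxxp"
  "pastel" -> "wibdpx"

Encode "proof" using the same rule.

In widow: w→d is +7, i→q is +8, d→m is +9, o→y is +10 — the shift increases by 1 each position. Letter i (0-indexed) is shifted by i+7, so successive shifts are 7, 8, 9, ….
On proof: p+7=w, r+8=z, o+9=x, o+10=y, f+11=q.

wzxyq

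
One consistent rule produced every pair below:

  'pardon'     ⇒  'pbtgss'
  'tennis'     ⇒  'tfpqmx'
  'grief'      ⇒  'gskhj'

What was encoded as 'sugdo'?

steak

In pardon: p→p is +0, a→b is +1, r→t is +2, d→g is +3 — the shift increases by 1 each position. Letter i (0-indexed) is shifted by i+0, so successive shifts are 0, 1, 2, ….
Decoding sugdo: s−0=s, u−1=t, g−2=e, d−3=a, o−4=k.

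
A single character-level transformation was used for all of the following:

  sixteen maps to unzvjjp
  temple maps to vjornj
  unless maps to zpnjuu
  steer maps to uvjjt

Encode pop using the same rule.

The shift depends on letter class: consonant s→u is +2, but vowel i→n is +5. Vowels shift forward by 5 and consonants shift forward by 2.
For pop: p(cons)+2=r, o(vowel)+5=t, p(cons)+2=r.

rtr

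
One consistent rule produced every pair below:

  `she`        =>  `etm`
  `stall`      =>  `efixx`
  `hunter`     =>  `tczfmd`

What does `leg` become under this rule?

xms

The shift depends on letter class: consonant s→e is +12, but vowel e→m is +8. Vowels shift forward by 8 and consonants shift forward by 12.
On leg: l(cons)+12=x, e(vowel)+8=m, g(cons)+12=s.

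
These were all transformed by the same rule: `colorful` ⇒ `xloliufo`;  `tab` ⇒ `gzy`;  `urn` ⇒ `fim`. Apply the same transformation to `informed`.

rmulinvw

Each pair mirrors across the alphabet (c↔x, o↔l, l↔o): positions sum to 25. Letters are reflected about the middle of the alphabet (position → 25−position): Atbash.
For informed: i↔r, n↔m, f↔u, o↔l, r↔i, m↔n, e↔v, d↔w.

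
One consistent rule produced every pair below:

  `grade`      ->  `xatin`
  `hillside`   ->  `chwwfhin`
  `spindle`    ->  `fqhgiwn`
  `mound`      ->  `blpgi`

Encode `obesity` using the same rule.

g(6)→x(23) and r(17)→a(0) fit y≡5x+19 (mod 26); the inverse of 5 mod 26 is 21. This is an affine cipher: with a=0,…,z=25, each position x becomes (5x+19) mod 26.
On obesity: o(14)→5·14+19≡11=l; b(1)→5·1+19≡24=y; e(4)→5·4+19≡13=n; s(18)→5·18+19≡5=f; i(8)→5·8+19≡7=h; t(19)→5·19+19≡10=k; y(24)→5·24+19≡9=j (all mod 26).

lynfhkj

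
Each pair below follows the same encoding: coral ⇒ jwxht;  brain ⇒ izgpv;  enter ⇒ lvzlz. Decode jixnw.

It's a Vigenère-style cipher with numeric key [7,8,6]: position i shifts by key[i mod 3].
Reversing it on jixnw: j−7=c, i−8=a, x−6=r, n−7=g, w−8=o.

cargo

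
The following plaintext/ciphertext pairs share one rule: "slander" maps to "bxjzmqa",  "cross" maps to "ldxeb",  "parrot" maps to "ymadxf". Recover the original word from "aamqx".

Shifts by position in slander: pos 0: s→b (+9), pos 1: l→x (+12), pos 2: a→j (+9), pos 3: n→z (+12) — repeating every 2. It's a Vigenère-style cipher with numeric key [9,12]: position i shifts by key[i mod 2].
Decoding aamqx: a−9=r, a−12=o, m−9=d, q−12=e, x−9=o.

rodeo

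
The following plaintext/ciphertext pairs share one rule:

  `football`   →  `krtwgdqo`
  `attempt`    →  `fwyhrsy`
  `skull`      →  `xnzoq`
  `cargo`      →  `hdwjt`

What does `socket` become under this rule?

xrhnjw

Shifts by position in football: pos 0: f→k (+5), pos 1: o→r (+3), pos 2: o→t (+5), pos 3: t→w (+3) — repeating every 2. The shifts repeat in a cycle of length 2: positions 0,1,… shift by +5, +3, then the pattern repeats.
On socket: s+5=x, o+3=r, c+5=h, k+3=n, e+5=j, t+3=w.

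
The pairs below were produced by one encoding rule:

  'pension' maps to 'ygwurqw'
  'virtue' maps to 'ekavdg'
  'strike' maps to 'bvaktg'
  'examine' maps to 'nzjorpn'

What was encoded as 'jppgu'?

angel

It's a Vigenère-style cipher with numeric key [9,2]: position i shifts by key[i mod 2].
Reversing it on jppgu: j−9=a, p−2=n, p−9=g, g−2=e, u−9=l.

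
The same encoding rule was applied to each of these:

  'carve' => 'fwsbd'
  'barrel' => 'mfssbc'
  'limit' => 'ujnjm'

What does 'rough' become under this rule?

ihvps

The output letters match the input read backwards, each shifted +1: carve reversed is evrac. The word is reversed, then every letter is shifted forward by 1.
Applying it to rough: reverse → hguor; then shift: h+1=i, g+1=h, u+1=v, o+1=p, r+1=s.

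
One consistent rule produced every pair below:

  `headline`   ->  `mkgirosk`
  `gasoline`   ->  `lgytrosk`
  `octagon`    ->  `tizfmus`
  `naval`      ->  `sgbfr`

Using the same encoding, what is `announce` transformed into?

Shifts by position in headline: pos 0: h→m (+5), pos 1: e→k (+6), pos 2: a→g (+6), pos 3: d→i (+5), pos 4: l→r (+6), pos 5: i→o (+6) — repeating every 3. The shifts repeat in a cycle of length 3: positions 0,1,… shift by +5, +6, +6, then the pattern repeats.
For announce: a+5=f, n+6=t, n+6=t, o+5=t, u+6=a, n+6=t, c+5=h, e+6=k.

ftttathk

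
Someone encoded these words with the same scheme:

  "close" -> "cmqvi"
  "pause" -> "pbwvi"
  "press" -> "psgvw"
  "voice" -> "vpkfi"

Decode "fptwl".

forth

In close: c→c is +0, l→m is +1, o→q is +2, s→v is +3 — the shift increases by 1 each position. Each letter shifts forward by its position index (0, 1, 2, …) — the shift grows by one for each successive letter.
Reversing it on fptwl: f−0=f, p−1=o, t−2=r, w−3=t, l−4=h.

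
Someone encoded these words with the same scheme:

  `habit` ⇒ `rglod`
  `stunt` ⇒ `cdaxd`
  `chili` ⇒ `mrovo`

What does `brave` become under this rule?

The shift depends on letter class: consonant h→r is +10, but vowel a→g is +6. Two shifts are in play — +6 for a/e/i/o/u, +10 for every other letter.
For brave: b(cons)+10=l, r(cons)+10=b, a(vowel)+6=g, v(cons)+10=f, e(vowel)+6=k.

lbgfk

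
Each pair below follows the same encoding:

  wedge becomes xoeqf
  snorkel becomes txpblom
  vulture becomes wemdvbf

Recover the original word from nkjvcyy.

mailbox

A repeating key of period 2 is used — shifts +1, +10 over and over.
Decoding nkjvcyy: n−1=m, k−10=a, j−1=i, v−10=l, c−1=b, y−10=o, y−1=x.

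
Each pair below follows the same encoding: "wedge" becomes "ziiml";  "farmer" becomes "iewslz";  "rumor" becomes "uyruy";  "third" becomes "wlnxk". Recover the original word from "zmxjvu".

In wedge: w→z is +3, e→i is +4, d→i is +5, g→m is +6 — the shift increases by 1 each position. Each letter shifts forward by (position + 3), i.e. 3, 4, 5, … — the shift grows by one for each successive letter.
Decoding zmxjvu: z−3=w, m−4=i, x−5=s, j−6=d, v−7=o, u−8=m.

wisdom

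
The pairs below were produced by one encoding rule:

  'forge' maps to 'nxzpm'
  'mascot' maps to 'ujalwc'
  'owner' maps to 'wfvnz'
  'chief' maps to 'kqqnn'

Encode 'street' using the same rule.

acznmc

It's a Vigenère-style cipher with numeric key [8,9]: position i shifts by key[i mod 2].
For street: s+8=a, t+9=c, r+8=z, e+9=n, e+8=m, t+9=c.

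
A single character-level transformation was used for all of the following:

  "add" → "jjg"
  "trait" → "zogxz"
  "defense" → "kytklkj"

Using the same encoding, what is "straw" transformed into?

The output letters match the input read backwards, each shifted +6: add reversed is dda. Two steps: reverse the string, then apply a Caesar shift of +6.
For straw: reverse → warts; then shift: w+6=c, a+6=g, r+6=x, t+6=z, s+6=y.

cgxzy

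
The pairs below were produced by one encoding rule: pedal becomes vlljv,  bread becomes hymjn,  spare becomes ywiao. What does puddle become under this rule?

vblmvp

In pedal: p→v is +6, e→l is +7, d→l is +8, a→j is +9 — the shift increases by 1 each position. The shift increases by 1 at each position, starting from +6: 6, 7, 8, ….
Applying it to puddle: p+6=v, u+7=b, d+8=l, d+9=m, l+10=v, e+11=p.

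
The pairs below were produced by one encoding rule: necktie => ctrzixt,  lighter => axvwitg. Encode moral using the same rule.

Compare letters: n→c is +15, e→t is +15, c→r is +15 — a constant shift. Each letter is shifted forward by 15 in the alphabet (a Caesar shift of +15).
For moral: m+15=b, o+15=d, r+15=g, a+15=p, l+15=a.

bdgpa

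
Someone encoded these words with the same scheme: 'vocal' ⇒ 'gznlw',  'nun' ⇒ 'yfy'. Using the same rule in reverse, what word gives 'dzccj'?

sorry

Compare letters: v→g is +11, o→z is +11, c→n is +11 — a constant shift. This is a Caesar cipher with shift 11.
Reversing it on dzccj: d−11=s, z−11=o, c−11=r, c−11=r, j−11=y.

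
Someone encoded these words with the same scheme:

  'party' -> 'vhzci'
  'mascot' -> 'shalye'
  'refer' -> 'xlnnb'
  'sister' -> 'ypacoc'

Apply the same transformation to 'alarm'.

gsiaw

In party: p→v is +6, a→h is +7, r→z is +8, t→c is +9 — the shift increases by 1 each position. The shift increases by 1 at each position, starting from +6: 6, 7, 8, ….
On alarm: a+6=g, l+7=s, a+8=i, r+9=a, m+10=w.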